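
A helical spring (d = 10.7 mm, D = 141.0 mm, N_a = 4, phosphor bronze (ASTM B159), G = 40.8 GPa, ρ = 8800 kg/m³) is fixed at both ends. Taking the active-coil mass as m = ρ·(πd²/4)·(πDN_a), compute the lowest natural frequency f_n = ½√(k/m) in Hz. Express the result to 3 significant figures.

k = Gd⁴/(8D³N_a) = (40.8×10³)(10.7⁴)/(8·141.0³·4) = 5.9619 N/mm = 5961.9 N/m
Wire length L = πDN_a = π·141.0·4 = 1771.9 mm
m = ρ·(πd²/4)·L = 8800 × 89.92×10⁻⁶ m² × 1.7719 m = 1.4021 kg
f_n = ½√(k/m) = 0.5·√(5961.9/1.4021) = 0.5·√(4252.3) = 32.605 Hz

32.6 Hz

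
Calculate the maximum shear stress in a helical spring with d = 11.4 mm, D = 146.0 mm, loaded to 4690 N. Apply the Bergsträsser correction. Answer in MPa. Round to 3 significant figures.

Spring index C = D/d = 146.0/11.4 = 12.8070
K_B = (4C+2)/(4C−3) = 53.228/48.228 = 1.1037
τ₀ = 8FD/(πd³) = 8·4690·146.0/(π·11.4³) = 5.47792e+06/4654.4 = 1176.9 MPa
τ_max = K·τ₀ = 1.1037 × 1176.9 = 1298.9 MPa

1300 MPa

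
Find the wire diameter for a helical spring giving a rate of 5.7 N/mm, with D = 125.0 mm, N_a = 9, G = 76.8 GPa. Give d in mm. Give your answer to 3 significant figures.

d = (8D³N_a·k / G)^(1/4) = (8·125.0³·9·5.7 / (76.8×10³))^0.25
  = (10437)^0.25 = 10.1075 mm

10.1 mm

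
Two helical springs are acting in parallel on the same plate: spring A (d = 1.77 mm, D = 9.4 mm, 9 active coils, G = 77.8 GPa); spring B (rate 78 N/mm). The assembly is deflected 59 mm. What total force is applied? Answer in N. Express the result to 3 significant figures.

5360 N

k_A = Gd⁴/(8D³N_a) = (77.8×10³)(1.77⁴)/(8·9.4³·9) = 12.769 N/mm
Parallel: k_eq = 12.769 + 78 = 90.769 N/mm
F = k_eq·δ = 90.769·59 = 5355.4 N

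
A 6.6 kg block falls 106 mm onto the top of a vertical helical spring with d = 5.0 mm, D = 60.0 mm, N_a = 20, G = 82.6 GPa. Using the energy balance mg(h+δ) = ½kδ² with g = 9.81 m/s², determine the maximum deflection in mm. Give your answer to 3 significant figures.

149 mm

k = Gd⁴/(8D³N_a) = (82.6×10³)(5.0⁴)/(8·60.0³·20) = 1.4938 N/mm
W = mg = 6.6 × 9.81 = 64.746 N
½kδ² − Wδ − Wh = 0 → δ = (W + √(W² + 2kWh))/k
δ = (64.746 + √(4192 + 20503.8))/1.4938 = (64.746 + 157.15)/1.4938 = 148.55 mm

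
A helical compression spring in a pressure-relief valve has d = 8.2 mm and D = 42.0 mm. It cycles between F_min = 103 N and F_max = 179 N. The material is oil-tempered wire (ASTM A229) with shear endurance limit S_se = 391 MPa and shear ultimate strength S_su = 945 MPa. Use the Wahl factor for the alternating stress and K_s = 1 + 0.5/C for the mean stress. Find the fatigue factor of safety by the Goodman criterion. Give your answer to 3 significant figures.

C = D/d = 42.0/8.2 = 5.1220; K_W = (4C−1)/(4C−4)+0.615/C = 1.3020; K_s = 1+0.5/C = 1.0976
F_a = (F_max−F_min)/2 = 38 N; F_m = (F_max+F_min)/2 = 141 N
τ_a = K_W·8F_aD/(πd³) = 1.3020 × 7.3711 = 9.5973 MPa
τ_m = K_s·8F_mD/(πd³) = 1.0976 × 27.351 = 30.021 MPa
Goodman: 1/n_f = τ_a/S_se + τ_m/S_su = 9.5973/391 + 30.021/945 = 0.02455 + 0.03177 = 0.056313
n_f = 1/0.056313 = 17.76

17.8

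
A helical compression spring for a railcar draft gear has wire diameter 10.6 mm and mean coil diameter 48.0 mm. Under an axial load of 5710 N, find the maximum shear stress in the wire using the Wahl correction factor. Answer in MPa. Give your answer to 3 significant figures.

Spring index C = D/d = 48.0/10.6 = 4.5283
K_W = (4C−1)/(4C−4) + 0.615/C = 17.113/14.113 + 0.1358 = 1.3484
τ₀ = 8FD/(πd³) = 8·5710·48.0/(π·10.6³) = 2.19264e+06/3741.7 = 586 MPa
τ_max = K·τ₀ = 1.3484 × 586 = 790.15 MPa

790 MPa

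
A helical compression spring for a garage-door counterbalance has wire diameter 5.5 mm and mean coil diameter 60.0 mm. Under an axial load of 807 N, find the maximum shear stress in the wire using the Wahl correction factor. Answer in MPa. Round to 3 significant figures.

Spring index C = D/d = 60.0/5.5 = 10.9091
K_W = (4C−1)/(4C−4) + 0.615/C = 42.636/39.636 + 0.0564 = 1.1321
τ₀ = 8FD/(πd³) = 8·807·60.0/(π·5.5³) = 387360/522.68 = 741.1 MPa
τ_max = K·τ₀ = 1.1321 × 741.1 = 838.97 MPa

839 MPa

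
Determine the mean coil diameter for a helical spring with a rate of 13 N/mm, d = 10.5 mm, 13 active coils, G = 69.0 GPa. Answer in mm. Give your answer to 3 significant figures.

D = (Gd⁴/(8N_a·k))^(1/3) = (69.0×10³·10.5⁴/(8·13·13))^(1/3)
  = (620340)^(1/3) = 85.2858 mm

85.3 mm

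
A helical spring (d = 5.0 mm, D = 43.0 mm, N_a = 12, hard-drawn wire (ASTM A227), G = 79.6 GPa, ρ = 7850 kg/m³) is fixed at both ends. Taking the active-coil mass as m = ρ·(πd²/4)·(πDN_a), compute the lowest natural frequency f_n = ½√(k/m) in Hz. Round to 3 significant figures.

k = Gd⁴/(8D³N_a) = (79.6×10³)(5.0⁴)/(8·43.0³·12) = 6.518 N/mm = 6518 N/m
Wire length L = πDN_a = π·43.0·12 = 1621.1 mm
m = ρ·(πd²/4)·L = 7850 × 19.635×10⁻⁶ m² × 1.6211 m = 0.24986 kg
f_n = ½√(k/m) = 0.5·√(6518/0.24986) = 0.5·√(26087) = 80.757 Hz

80.8 Hz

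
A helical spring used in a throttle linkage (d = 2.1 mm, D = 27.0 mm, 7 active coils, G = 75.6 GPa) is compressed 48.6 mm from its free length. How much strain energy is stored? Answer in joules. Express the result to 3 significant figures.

1.58 J

k = Gd⁴/(8D³N_a) = (75.6×10³)(2.1⁴)/(8·27.0³·7) = 1.3339 N/mm
U = ½kδ² = 0.5 × 1.3339 × 48.6² = 1575.3 N·mm = 1.5753 J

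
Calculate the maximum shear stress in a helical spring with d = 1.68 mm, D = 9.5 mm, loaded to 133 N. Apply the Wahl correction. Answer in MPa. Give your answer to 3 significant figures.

Spring index C = D/d = 9.5/1.68 = 5.6548
K_W = (4C−1)/(4C−4) + 0.615/C = 21.619/18.619 + 0.1088 = 1.2699
τ₀ = 8FD/(πd³) = 8·133·9.5/(π·1.68³) = 10108/14.896 = 678.56 MPa
τ_max = K·τ₀ = 1.2699 × 678.56 = 861.69 MPa

862 MPa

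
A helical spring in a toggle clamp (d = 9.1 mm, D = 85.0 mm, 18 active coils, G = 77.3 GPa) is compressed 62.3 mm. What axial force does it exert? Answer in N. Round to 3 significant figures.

373 N

k = Gd⁴/(8D³N_a) = (77.3×10³)(9.1⁴)/(8·85.0³·18) = 5.9941 N/mm
F = k·δ = 5.9941 × 62.3 = 373.43 N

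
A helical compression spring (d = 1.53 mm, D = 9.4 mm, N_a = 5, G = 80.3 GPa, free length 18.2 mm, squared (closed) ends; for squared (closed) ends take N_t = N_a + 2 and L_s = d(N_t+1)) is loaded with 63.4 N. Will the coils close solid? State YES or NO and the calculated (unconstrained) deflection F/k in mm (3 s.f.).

NO, δ = 4.79 mm

k = Gd⁴/(8D³N_a) = (80.3×10³)(1.53⁴)/(8·9.4³·5) = 13.245 N/mm
N_t = 7; L_s = 1.53·8 = 12.24 mm; δ_solid = L₀ − L_s = 18.2 − 12.24 = 5.96 mm
δ = F/k = 63.4/13.245 = 4.7869 mm
δ < δ_solid → spring does not go solid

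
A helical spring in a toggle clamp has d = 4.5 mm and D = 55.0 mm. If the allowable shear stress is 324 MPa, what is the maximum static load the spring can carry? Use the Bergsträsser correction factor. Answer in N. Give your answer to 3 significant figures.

C = D/d = 55.0/4.5 = 12.2222
K_B = (4C+2)/(4C−3) = 50.889/45.889 = 1.1090
τ_max = K·8FD/(πd³) → F_max = τ_allow·πd³/(8DK)
F_max = 324·π·4.5³/(8·55.0·1.1090) = 92754/487.94 = 190.09 N

190 N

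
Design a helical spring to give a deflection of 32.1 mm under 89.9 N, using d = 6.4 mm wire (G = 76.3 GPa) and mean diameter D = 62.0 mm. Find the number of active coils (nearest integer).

Required rate k = F/δ = 89.9/32.1 = 2.8006 N/mm
N_a = Gd⁴/(8D³k) = (76.3×10³ × 6.4⁴)/(8 × 62.0³ × 2.8006)
    = 1.2801e+08 / 5.33974e+06 = 23.97 → 24 coils

24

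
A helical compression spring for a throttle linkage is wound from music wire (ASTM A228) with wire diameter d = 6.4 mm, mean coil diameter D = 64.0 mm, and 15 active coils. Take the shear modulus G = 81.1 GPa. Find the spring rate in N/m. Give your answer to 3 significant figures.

k = Gd⁴/(8D³N_a) = (81.1×10³ × 6.4⁴) / (8 × 64.0³ × 15)
  = 1.36063e+08 / 3.14573e+07 = 4.3253 N/mm = 4325.3 N/m

4330 N/m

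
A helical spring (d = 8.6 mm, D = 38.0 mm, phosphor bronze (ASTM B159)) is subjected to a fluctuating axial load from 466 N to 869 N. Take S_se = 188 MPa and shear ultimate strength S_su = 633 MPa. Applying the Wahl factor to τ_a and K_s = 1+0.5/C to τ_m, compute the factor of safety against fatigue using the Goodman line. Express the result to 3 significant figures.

2.50

C = D/d = 38.0/8.6 = 4.4186; K_W = (4C−1)/(4C−4)+0.615/C = 1.3586; K_s = 1+0.5/C = 1.1132
F_a = (F_max−F_min)/2 = 201.5 N; F_m = (F_max+F_min)/2 = 667.5 N
τ_a = K_W·8F_aD/(πd³) = 1.3586 × 30.655 = 41.647 MPa
τ_m = K_s·8F_mD/(πd³) = 1.1132 × 101.55 = 113.04 MPa
Goodman: 1/n_f = τ_a/S_se + τ_m/S_su = 41.647/188 + 113.04/633 = 0.22153 + 0.17858 = 0.40011
n_f = 1/0.40011 = 2.499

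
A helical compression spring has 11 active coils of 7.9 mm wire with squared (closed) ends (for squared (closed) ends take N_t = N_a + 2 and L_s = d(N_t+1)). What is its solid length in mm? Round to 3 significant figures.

111 mm

squared (closed) ends: N_t = N_a + 2 = 11 + 2 = 13
L_s = d·(N_t+1) = 7.9 × 14 = 110.6 mm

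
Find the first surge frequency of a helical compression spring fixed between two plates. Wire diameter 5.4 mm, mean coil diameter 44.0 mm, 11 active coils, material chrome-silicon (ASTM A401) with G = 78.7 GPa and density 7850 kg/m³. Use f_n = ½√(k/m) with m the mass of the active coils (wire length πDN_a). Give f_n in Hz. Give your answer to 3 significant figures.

k = Gd⁴/(8D³N_a) = (78.7×10³)(5.4⁴)/(8·44.0³·11) = 8.9271 N/mm = 8927.1 N/m
Wire length L = πDN_a = π·44.0·11 = 1520.5 mm
m = ρ·(πd²/4)·L = 7850 × 22.902×10⁻⁶ m² × 1.5205 m = 0.27336 kg
f_n = ½√(k/m) = 0.5·√(8927.1/0.27336) = 0.5·√(32656) = 90.355 Hz

90.4 Hz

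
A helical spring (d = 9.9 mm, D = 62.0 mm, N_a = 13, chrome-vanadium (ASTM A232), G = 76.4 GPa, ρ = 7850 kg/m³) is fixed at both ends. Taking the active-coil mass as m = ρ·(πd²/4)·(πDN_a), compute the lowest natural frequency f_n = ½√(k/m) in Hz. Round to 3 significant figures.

69.6 Hz

k = Gd⁴/(8D³N_a) = (76.4×10³)(9.9⁴)/(8·62.0³·13) = 29.609 N/mm = 29609 N/m
Wire length L = πDN_a = π·62.0·13 = 2532.1 mm
m = ρ·(πd²/4)·L = 7850 × 76.977×10⁻⁶ m² × 2.5321 m = 1.5301 kg
f_n = ½√(k/m) = 0.5·√(29609/1.5301) = 0.5·√(19351) = 69.555 Hz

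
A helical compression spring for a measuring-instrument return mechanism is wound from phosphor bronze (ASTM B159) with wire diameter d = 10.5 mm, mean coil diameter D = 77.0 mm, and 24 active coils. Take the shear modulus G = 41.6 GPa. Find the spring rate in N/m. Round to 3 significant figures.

k = Gd⁴/(8D³N_a) = (41.6×10³ × 10.5⁴) / (8 × 77.0³ × 24)
  = 5.05651e+08 / 8.76543e+07 = 5.7687 N/mm = 5768.7 N/m

5770 N/m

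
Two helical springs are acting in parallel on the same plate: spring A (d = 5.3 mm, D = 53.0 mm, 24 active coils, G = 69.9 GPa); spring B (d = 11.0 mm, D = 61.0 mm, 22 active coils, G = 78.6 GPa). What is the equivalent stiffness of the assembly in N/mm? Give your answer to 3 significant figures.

k_A = Gd⁴/(8D³N_a) = (69.9×10³)(5.3⁴)/(8·53.0³·24) = 1.9295 N/mm
k_B = Gd⁴/(8D³N_a) = (78.6×10³)(11.0⁴)/(8·61.0³·22) = 28.807 N/mm
Parallel: k_eq = 1.9295 + 28.807 = 30.736 N/mm

30.7 N/mm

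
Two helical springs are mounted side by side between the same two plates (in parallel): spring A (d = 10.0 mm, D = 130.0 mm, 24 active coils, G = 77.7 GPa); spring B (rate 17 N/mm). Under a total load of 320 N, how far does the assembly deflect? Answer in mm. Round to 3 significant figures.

17.0 mm

k_A = Gd⁴/(8D³N_a) = (77.7×10³)(10.0⁴)/(8·130.0³·24) = 1.842 N/mm
Parallel: k_eq = 1.842 + 17 = 18.842 N/mm
δ = F/k_eq = 320/18.842 = 16.983 mm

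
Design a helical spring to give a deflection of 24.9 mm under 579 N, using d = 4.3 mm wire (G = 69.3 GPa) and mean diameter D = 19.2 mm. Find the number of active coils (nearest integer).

Required rate k = F/δ = 579/24.9 = 23.253 N/mm
N_a = Gd⁴/(8D³k) = (69.3×10³ × 4.3⁴)/(8 × 19.2³ × 23.253)
    = 2.36923e+07 / 1.31666e+06 = 17.99 → 18 coils

18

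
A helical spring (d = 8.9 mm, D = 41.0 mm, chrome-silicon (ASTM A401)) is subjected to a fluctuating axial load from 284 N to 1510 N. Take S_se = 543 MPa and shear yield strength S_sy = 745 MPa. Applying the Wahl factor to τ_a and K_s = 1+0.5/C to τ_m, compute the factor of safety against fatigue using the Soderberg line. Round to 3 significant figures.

2.37

C = D/d = 41.0/8.9 = 4.6067; K_W = (4C−1)/(4C−4)+0.615/C = 1.3414; K_s = 1+0.5/C = 1.1085
F_a = (F_max−F_min)/2 = 613 N; F_m = (F_max+F_min)/2 = 897 N
τ_a = K_W·8F_aD/(πd³) = 1.3414 × 90.785 = 121.78 MPa
τ_m = K_s·8F_mD/(πd³) = 1.1085 × 132.85 = 147.26 MPa
Soderberg: 1/n_f = τ_a/S_se + τ_m/S_sy = 121.78/543 + 147.26/745 = 0.22428 + 0.19767 = 0.42195
n_f = 1/0.42195 = 2.37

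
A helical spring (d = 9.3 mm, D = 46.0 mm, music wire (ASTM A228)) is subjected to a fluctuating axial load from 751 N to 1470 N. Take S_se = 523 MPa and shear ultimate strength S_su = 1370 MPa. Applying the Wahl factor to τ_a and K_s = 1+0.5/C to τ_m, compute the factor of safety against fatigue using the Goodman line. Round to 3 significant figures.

C = D/d = 46.0/9.3 = 4.9462; K_W = (4C−1)/(4C−4)+0.615/C = 1.3144; K_s = 1+0.5/C = 1.1011
F_a = (F_max−F_min)/2 = 359.5 N; F_m = (F_max+F_min)/2 = 1110.5 N
τ_a = K_W·8F_aD/(πd³) = 1.3144 × 52.354 = 68.813 MPa
τ_m = K_s·8F_mD/(πd³) = 1.1011 × 161.72 = 178.07 MPa
Goodman: 1/n_f = τ_a/S_se + τ_m/S_su = 68.813/523 + 178.07/1370 = 0.13157 + 0.12998 = 0.26155
n_f = 1/0.26155 = 3.823

3.82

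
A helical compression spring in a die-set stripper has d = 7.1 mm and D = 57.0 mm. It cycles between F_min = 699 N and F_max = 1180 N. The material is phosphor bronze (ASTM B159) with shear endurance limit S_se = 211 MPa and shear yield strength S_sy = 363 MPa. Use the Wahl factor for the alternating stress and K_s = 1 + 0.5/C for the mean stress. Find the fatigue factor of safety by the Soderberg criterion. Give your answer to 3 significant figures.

0.602

C = D/d = 57.0/7.1 = 8.0282; K_W = (4C−1)/(4C−4)+0.615/C = 1.1833; K_s = 1+0.5/C = 1.0623
F_a = (F_max−F_min)/2 = 240.5 N; F_m = (F_max+F_min)/2 = 939.5 N
τ_a = K_W·8F_aD/(πd³) = 1.1833 × 97.534 = 115.41 MPa
τ_m = K_s·8F_mD/(πd³) = 1.0623 × 381.01 = 404.74 MPa
Soderberg: 1/n_f = τ_a/S_se + τ_m/S_sy = 115.41/211 + 404.74/363 = 0.54698 + 1.11499 = 1.662
n_f = 1/1.662 = 0.6017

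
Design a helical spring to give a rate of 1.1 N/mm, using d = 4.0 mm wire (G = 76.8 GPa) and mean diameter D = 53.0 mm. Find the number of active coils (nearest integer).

15

N_a = Gd⁴/(8D³k) = (76.8×10³ × 4.0⁴)/(8 × 53.0³ × 1.1)
    = 1.96608e+07 / 1.31012e+06 = 15.01 → 15 coils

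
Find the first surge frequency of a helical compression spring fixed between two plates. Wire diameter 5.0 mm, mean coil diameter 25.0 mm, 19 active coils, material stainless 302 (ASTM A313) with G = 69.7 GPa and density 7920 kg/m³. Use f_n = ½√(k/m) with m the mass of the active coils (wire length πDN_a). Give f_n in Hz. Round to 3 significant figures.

141 Hz

k = Gd⁴/(8D³N_a) = (69.7×10³)(5.0⁴)/(8·25.0³·19) = 18.342 N/mm = 18342 N/m
Wire length L = πDN_a = π·25.0·19 = 1492.3 mm
m = ρ·(πd²/4)·L = 7920 × 19.635×10⁻⁶ m² × 1.4923 m = 0.23206 kg
f_n = ½√(k/m) = 0.5·√(18342/0.23206) = 0.5·√(79041) = 140.57 Hz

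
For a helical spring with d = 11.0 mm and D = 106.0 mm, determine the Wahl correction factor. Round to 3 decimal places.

1.151

C = D/d = 106.0/11.0 = 9.6364
K_W = (4C−1)/(4C−4) + 0.615/C = 37.545/34.545 + 0.0638 = 1.1507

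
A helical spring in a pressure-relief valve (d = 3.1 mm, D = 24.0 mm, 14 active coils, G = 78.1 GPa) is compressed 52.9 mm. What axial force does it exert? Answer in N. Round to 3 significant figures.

k = Gd⁴/(8D³N_a) = (78.1×10³)(3.1⁴)/(8·24.0³·14) = 4.6585 N/mm
F = k·δ = 4.6585 × 52.9 = 246.43 N

246 N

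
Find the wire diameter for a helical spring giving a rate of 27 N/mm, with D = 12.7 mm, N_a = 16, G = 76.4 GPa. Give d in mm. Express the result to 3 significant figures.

3.10 mm

d = (8D³N_a·k / G)^(1/4) = (8·12.7³·16·27 / (76.4×10³))^0.25
  = (92.66)^0.25 = 3.1026 mm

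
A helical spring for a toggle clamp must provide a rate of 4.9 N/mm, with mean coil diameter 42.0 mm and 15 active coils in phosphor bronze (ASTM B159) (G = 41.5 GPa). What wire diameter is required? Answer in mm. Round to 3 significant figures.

d = (8D³N_a·k / G)^(1/4) = (8·42.0³·15·4.9 / (41.5×10³))^0.25
  = (1049.7)^0.25 = 5.6921 mm

5.69 mm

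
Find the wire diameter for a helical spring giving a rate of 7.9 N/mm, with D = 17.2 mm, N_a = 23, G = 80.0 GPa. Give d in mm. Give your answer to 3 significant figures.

d = (8D³N_a·k / G)^(1/4) = (8·17.2³·23·7.9 / (80.0×10³))^0.25
  = (92.457)^0.25 = 3.1009 mm

3.10 mm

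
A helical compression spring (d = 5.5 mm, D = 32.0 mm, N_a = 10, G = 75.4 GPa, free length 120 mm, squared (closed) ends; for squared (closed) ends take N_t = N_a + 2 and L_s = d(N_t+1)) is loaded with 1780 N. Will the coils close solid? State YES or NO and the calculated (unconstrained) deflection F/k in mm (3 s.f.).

k = Gd⁴/(8D³N_a) = (75.4×10³)(5.5⁴)/(8·32.0³·10) = 26.32 N/mm
N_t = 12; L_s = 5.5·13 = 71.5 mm; δ_solid = L₀ − L_s = 120 − 71.5 = 48.5 mm
δ = F/k = 1780/26.32 = 67.63 mm
δ ≥ δ_solid → spring goes solid

YES, δ = 67.6 mm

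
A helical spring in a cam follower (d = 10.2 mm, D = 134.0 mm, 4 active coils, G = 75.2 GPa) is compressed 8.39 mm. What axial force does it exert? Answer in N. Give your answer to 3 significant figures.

k = Gd⁴/(8D³N_a) = (75.2×10³)(10.2⁴)/(8·134.0³·4) = 10.572 N/mm
F = k·δ = 10.572 × 8.39 = 88.698 N

88.7 N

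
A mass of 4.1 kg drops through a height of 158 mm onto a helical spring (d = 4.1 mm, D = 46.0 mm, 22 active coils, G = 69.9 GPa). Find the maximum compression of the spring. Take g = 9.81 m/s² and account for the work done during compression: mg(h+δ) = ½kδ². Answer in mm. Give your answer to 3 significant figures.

k = Gd⁴/(8D³N_a) = (69.9×10³)(4.1⁴)/(8·46.0³·22) = 1.153 N/mm
W = mg = 4.1 × 9.81 = 40.221 N
½kδ² − Wδ − Wh = 0 → δ = (W + √(W² + 2kWh))/k
δ = (40.221 + √(1617.7 + 14654.3))/1.153 = (40.221 + 127.56)/1.153 = 145.52 mm

146 mm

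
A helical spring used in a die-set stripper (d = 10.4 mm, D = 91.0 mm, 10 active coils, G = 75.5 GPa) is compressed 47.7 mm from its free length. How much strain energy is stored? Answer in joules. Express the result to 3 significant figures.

k = Gd⁴/(8D³N_a) = (75.5×10³)(10.4⁴)/(8·91.0³·10) = 14.651 N/mm
U = ½kδ² = 0.5 × 14.651 × 47.7² = 16668 N·mm = 16.668 J

16.7 J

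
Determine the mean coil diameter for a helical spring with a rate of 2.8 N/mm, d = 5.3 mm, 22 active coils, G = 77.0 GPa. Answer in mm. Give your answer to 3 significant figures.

D = (Gd⁴/(8N_a·k))^(1/3) = (77.0×10³·5.3⁴/(8·22·2.8))^(1/3)
  = (123289)^(1/3) = 49.7708 mm

49.8 mm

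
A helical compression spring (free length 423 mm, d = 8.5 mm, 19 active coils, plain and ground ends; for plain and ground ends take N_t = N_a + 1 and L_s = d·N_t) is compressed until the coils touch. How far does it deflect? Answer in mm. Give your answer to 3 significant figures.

N_t = 20; L_s = 8.5·20 = 170 mm
δ_solid = L₀ − L_s = 423 − 170 = 253 mm

253 mm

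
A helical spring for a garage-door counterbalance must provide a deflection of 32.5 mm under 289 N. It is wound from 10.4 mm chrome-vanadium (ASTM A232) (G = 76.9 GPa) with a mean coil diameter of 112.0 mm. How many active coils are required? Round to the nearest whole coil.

9

Required rate k = F/δ = 289/32.5 = 8.8923 N/mm
N_a = Gd⁴/(8D³k) = (76.9×10³ × 10.4⁴)/(8 × 112.0³ × 8.8923)
    = 8.99621e+08 / 9.99444e+07 = 9.001 → 9 coils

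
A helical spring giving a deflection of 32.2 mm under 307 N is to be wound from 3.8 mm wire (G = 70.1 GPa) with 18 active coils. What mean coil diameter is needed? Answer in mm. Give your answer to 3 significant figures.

22.0 mm

Required rate k = F/δ = 307/32.2 = 9.5342 N/mm
D = (Gd⁴/(8N_a·k))^(1/3) = (70.1×10³·3.8⁴/(8·18·9.5342))^(1/3)
  = (10646.5)^(1/3) = 21.9990 mm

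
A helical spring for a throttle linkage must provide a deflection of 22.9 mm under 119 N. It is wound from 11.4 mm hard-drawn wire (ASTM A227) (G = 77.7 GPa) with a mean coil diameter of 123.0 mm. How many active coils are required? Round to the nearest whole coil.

17

Required rate k = F/δ = 119/22.9 = 5.1965 N/mm
N_a = Gd⁴/(8D³k) = (77.7×10³ × 11.4⁴)/(8 × 123.0³ × 5.1965)
    = 1.31232e+09 / 7.73601e+07 = 16.96 → 17 coils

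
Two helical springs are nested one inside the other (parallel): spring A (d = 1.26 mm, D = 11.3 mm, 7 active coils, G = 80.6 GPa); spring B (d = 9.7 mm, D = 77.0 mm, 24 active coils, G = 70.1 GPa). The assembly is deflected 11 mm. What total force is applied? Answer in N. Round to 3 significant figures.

k_A = Gd⁴/(8D³N_a) = (80.6×10³)(1.26⁴)/(8·11.3³·7) = 2.5142 N/mm
k_B = Gd⁴/(8D³N_a) = (70.1×10³)(9.7⁴)/(8·77.0³·24) = 7.08 N/mm
Parallel: k_eq = 2.5142 + 7.08 = 9.5941 N/mm
F = k_eq·δ = 9.5941·11 = 105.54 N

106 N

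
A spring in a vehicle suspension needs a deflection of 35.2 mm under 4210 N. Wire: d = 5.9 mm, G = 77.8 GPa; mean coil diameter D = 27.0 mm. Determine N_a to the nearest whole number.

5

Required rate k = F/δ = 4210/35.2 = 119.6 N/mm
N_a = Gd⁴/(8D³k) = (77.8×10³ × 5.9⁴)/(8 × 27.0³ × 119.6)
    = 9.42731e+07 / 1.88331e+07 = 5.006 → 5 coils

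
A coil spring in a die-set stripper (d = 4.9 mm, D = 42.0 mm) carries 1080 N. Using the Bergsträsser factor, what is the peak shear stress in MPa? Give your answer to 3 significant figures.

1140 MPa

Spring index C = D/d = 42.0/4.9 = 8.5714
K_B = (4C+2)/(4C−3) = 36.286/31.286 = 1.1598
τ₀ = 8FD/(πd³) = 8·1080·42.0/(π·4.9³) = 362880/369.61 = 981.8 MPa
τ_max = K·τ₀ = 1.1598 × 981.8 = 1138.7 MPa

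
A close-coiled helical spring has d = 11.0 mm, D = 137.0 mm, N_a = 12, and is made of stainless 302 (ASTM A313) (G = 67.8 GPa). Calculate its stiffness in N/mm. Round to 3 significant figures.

4.02 N/mm

k = Gd⁴/(8D³N_a) = (67.8×10³ × 11.0⁴) / (8 × 137.0³ × 12)
  = 9.9266e+08 / 2.4685e+08 = 4.0213 N/mm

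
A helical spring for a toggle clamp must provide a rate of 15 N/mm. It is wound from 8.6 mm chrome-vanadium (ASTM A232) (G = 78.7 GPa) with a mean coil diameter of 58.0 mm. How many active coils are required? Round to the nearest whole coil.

18

N_a = Gd⁴/(8D³k) = (78.7×10³ × 8.6⁴)/(8 × 58.0³ × 15)
    = 4.30495e+08 / 2.34134e+07 = 18.39 → 18 coils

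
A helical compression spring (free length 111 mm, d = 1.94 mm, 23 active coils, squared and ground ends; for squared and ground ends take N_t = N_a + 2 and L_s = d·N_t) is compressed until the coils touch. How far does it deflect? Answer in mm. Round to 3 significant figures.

N_t = 25; L_s = 1.94·25 = 48.5 mm
δ_solid = L₀ − L_s = 111 − 48.5 = 62.5 mm

62.5 mm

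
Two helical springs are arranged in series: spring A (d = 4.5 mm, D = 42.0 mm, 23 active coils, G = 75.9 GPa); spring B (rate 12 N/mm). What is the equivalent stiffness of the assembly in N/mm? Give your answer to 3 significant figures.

k_A = Gd⁴/(8D³N_a) = (75.9×10³)(4.5⁴)/(8·42.0³·23) = 2.2831 N/mm
Series: 1/k_eq = 1/2.2831 + 1/12 = 0.52133; k_eq = 1.9182 N/mm

1.92 N/mm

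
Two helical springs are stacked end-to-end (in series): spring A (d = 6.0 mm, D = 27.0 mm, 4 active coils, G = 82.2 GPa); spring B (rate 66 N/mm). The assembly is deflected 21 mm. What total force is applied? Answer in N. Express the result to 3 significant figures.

k_A = Gd⁴/(8D³N_a) = (82.2×10³)(6.0⁴)/(8·27.0³·4) = 169.14 N/mm
Series: 1/k_eq = 1/169.14 + 1/66 = 0.021064; k_eq = 47.475 N/mm
F = k_eq·δ = 47.475·21 = 996.97 N

997 N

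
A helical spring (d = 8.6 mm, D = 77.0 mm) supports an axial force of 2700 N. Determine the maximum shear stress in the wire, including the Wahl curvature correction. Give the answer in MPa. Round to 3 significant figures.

968 MPa

Spring index C = D/d = 77.0/8.6 = 8.9535
K_W = (4C−1)/(4C−4) + 0.615/C = 34.814/31.814 + 0.0687 = 1.1630
τ₀ = 8FD/(πd³) = 8·2700·77.0/(π·8.6³) = 1.6632e+06/1998.2 = 832.34 MPa
τ_max = K·τ₀ = 1.1630 × 832.34 = 968 MPa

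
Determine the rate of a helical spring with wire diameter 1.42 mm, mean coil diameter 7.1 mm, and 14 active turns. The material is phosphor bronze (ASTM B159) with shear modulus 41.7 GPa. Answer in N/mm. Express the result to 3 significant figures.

4.23 N/mm

k = Gd⁴/(8D³N_a) = (41.7×10³ × 1.42⁴) / (8 × 7.1³ × 14)
  = 169547 / 40086 = 4.2296 N/mm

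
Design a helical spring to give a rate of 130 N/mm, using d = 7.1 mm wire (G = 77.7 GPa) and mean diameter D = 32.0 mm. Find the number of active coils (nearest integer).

N_a = Gd⁴/(8D³k) = (77.7×10³ × 7.1⁴)/(8 × 32.0³ × 130)
    = 1.97449e+08 / 3.40787e+07 = 5.794 → 6 coils

6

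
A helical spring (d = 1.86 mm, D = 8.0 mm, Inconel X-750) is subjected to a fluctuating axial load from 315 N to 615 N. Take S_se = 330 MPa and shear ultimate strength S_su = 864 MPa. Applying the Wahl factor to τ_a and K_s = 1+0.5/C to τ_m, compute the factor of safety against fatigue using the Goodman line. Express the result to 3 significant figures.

C = D/d = 8.0/1.86 = 4.3011; K_W = (4C−1)/(4C−4)+0.615/C = 1.3702; K_s = 1+0.5/C = 1.1162
F_a = (F_max−F_min)/2 = 150 N; F_m = (F_max+F_min)/2 = 465 N
τ_a = K_W·8F_aD/(πd³) = 1.3702 × 474.88 = 650.67 MPa
τ_m = K_s·8F_mD/(πd³) = 1.1162 × 1472.1 = 1643.3 MPa
Goodman: 1/n_f = τ_a/S_se + τ_m/S_su = 650.67/330 + 1643.3/864 = 1.97173 + 1.90192 = 3.8737
n_f = 1/3.8737 = 0.2582

0.258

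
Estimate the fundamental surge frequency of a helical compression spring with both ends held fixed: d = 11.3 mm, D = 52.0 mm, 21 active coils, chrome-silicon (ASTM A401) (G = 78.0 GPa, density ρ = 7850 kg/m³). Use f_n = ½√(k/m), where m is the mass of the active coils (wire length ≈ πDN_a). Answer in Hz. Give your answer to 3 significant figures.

k = Gd⁴/(8D³N_a) = (78.0×10³)(11.3⁴)/(8·52.0³·21) = 53.838 N/mm = 53838 N/m
Wire length L = πDN_a = π·52.0·21 = 3430.6 mm
m = ρ·(πd²/4)·L = 7850 × 100.29×10⁻⁶ m² × 3.4306 m = 2.7008 kg
f_n = ½√(k/m) = 0.5·√(53838/2.7008) = 0.5·√(19934) = 70.594 Hz

70.6 Hz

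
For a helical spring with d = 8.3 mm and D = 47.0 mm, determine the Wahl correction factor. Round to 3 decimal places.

C = D/d = 47.0/8.3 = 5.6627
K_W = (4C−1)/(4C−4) + 0.615/C = 21.651/18.651 + 0.1086 = 1.2695

1.269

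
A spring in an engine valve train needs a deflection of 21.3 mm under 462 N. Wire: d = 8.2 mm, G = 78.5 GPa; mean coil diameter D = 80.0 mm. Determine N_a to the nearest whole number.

4

Required rate k = F/δ = 462/21.3 = 21.69 N/mm
N_a = Gd⁴/(8D³k) = (78.5×10³ × 8.2⁴)/(8 × 80.0³ × 21.69)
    = 3.54916e+08 / 8.88428e+07 = 3.995 → 4 coils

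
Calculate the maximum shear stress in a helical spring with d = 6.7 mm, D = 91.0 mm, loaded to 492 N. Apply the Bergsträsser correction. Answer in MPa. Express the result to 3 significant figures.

416 MPa

Spring index C = D/d = 91.0/6.7 = 13.5821
K_B = (4C+2)/(4C−3) = 56.328/51.328 = 1.0974
τ₀ = 8FD/(πd³) = 8·492·91.0/(π·6.7³) = 358176/944.87 = 379.07 MPa
τ_max = K·τ₀ = 1.0974 × 379.07 = 416 MPa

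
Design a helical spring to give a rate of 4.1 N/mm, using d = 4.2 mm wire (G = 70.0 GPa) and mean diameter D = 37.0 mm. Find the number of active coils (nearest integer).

13

N_a = Gd⁴/(8D³k) = (70.0×10³ × 4.2⁴)/(8 × 37.0³ × 4.1)
    = 2.17819e+07 / 1.66142e+06 = 13.11 → 13 coils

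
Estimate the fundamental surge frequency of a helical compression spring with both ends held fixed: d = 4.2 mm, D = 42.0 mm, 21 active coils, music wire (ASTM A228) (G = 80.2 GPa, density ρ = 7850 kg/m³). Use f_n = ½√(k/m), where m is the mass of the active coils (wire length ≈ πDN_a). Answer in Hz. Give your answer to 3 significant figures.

k = Gd⁴/(8D³N_a) = (80.2×10³)(4.2⁴)/(8·42.0³·21) = 2.005 N/mm = 2005 N/m
Wire length L = πDN_a = π·42.0·21 = 2770.9 mm
m = ρ·(πd²/4)·L = 7850 × 13.854×10⁻⁶ m² × 2.7709 m = 0.30135 kg
f_n = ½√(k/m) = 0.5·√(2005/0.30135) = 0.5·√(6653.3) = 40.784 Hz

40.8 Hz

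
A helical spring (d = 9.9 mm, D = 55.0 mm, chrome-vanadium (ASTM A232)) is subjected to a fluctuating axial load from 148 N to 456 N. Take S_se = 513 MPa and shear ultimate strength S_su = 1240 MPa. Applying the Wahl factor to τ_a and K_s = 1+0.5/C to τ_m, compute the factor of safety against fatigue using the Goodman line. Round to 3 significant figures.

C = D/d = 55.0/9.9 = 5.5556; K_W = (4C−1)/(4C−4)+0.615/C = 1.2753; K_s = 1+0.5/C = 1.0900
F_a = (F_max−F_min)/2 = 154 N; F_m = (F_max+F_min)/2 = 302 N
τ_a = K_W·8F_aD/(πd³) = 1.2753 × 22.229 = 28.349 MPa
τ_m = K_s·8F_mD/(πd³) = 1.0900 × 43.592 = 47.515 MPa
Goodman: 1/n_f = τ_a/S_se + τ_m/S_su = 28.349/513 + 47.515/1240 = 0.05526 + 0.03832 = 0.09358
n_f = 1/0.09358 = 10.69

10.7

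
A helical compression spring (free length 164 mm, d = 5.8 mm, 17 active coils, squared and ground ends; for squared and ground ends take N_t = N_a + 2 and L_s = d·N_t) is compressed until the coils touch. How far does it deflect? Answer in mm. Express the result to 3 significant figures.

N_t = 19; L_s = 5.8·19 = 110.2 mm
δ_solid = L₀ − L_s = 164 − 110.2 = 53.8 mm

53.8 mm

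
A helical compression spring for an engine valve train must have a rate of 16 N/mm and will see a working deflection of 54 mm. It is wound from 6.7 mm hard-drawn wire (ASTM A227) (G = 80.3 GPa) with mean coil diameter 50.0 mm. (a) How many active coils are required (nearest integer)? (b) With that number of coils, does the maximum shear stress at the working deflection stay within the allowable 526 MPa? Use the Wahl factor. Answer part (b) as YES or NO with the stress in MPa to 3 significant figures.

N_a = Gd⁴/(8D³k) = (80.3×10³)(6.7⁴)/(8·50.0³·16) = 10.11 → N_a = 10
Actual rate k = Gd⁴/(8D³·10) = 16.181 N/mm
Working load F = kδ = 16.181·54 = 873.79 N
C = 50.0/6.7 = 7.4627; K_W = (4C−1)/(4C−4)+0.615/C = 1.1985
τ_max = K_W·8FD/(πd³) = 1.1985·369.91 = 443.32 MPa
τ_max ≤ 526 MPa → acceptable

(a) 10 coils; (b) YES, τ_max = 443 MPa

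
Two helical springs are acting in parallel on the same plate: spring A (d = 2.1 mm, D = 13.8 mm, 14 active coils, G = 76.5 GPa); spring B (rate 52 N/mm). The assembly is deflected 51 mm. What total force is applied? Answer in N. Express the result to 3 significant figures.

k_A = Gd⁴/(8D³N_a) = (76.5×10³)(2.1⁴)/(8·13.8³·14) = 5.0546 N/mm
Parallel: k_eq = 5.0546 + 52 = 57.055 N/mm
F = k_eq·δ = 57.055·51 = 2909.8 N

2910 N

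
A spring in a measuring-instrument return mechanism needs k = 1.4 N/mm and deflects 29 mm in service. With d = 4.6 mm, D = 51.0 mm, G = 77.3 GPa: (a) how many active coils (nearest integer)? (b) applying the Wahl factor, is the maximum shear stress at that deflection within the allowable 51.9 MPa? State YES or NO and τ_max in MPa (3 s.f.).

N_a = Gd⁴/(8D³k) = (77.3×10³)(4.6⁴)/(8·51.0³·1.4) = 23.3 → N_a = 23
Actual rate k = Gd⁴/(8D³·23) = 1.418 N/mm
Working load F = kδ = 1.418·29 = 41.123 N
C = 51.0/4.6 = 11.0870; K_W = (4C−1)/(4C−4)+0.615/C = 1.1298
τ_max = K_W·8FD/(πd³) = 1.1298·54.868 = 61.991 MPa
τ_max > 51.9 MPa → exceeds allowable

(a) 23 coils; (b) NO, τ_max = 62.0 MPa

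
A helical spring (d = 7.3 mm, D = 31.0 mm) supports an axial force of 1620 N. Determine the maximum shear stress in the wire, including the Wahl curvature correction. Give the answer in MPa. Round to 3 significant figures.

Spring index C = D/d = 31.0/7.3 = 4.2466
K_W = (4C−1)/(4C−4) + 0.615/C = 15.986/12.986 + 0.1448 = 1.3758
τ₀ = 8FD/(πd³) = 8·1620·31.0/(π·7.3³) = 401760/1222.1 = 328.74 MPa
τ_max = K·τ₀ = 1.3758 × 328.74 = 452.29 MPa

452 MPa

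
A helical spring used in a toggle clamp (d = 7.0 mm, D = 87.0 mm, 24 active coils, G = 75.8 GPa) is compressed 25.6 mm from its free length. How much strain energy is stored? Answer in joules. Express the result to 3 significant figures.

0.472 J

k = Gd⁴/(8D³N_a) = (75.8×10³)(7.0⁴)/(8·87.0³·24) = 1.4395 N/mm
U = ½kδ² = 0.5 × 1.4395 × 25.6² = 471.69 N·mm = 0.47169 J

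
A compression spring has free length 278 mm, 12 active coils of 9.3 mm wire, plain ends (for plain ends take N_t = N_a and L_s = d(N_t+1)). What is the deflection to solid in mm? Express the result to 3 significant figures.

N_t = 12; L_s = 9.3·13 = 120.9 mm
δ_solid = L₀ − L_s = 278 − 120.9 = 157.1 mm

157 mm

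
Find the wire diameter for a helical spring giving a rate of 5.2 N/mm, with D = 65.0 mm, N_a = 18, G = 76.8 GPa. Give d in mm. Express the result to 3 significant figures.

d = (8D³N_a·k / G)^(1/4) = (8·65.0³·18·5.2 / (76.8×10³))^0.25
  = (2677.6)^0.25 = 7.1934 mm

7.19 mm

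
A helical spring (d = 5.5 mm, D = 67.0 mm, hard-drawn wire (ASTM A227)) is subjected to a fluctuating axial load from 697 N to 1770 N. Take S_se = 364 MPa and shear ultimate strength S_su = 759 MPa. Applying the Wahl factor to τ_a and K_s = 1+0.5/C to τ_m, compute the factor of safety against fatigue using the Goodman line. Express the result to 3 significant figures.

0.292

C = D/d = 67.0/5.5 = 12.1818; K_W = (4C−1)/(4C−4)+0.615/C = 1.1176; K_s = 1+0.5/C = 1.0410
F_a = (F_max−F_min)/2 = 536.5 N; F_m = (F_max+F_min)/2 = 1233.5 N
τ_a = K_W·8F_aD/(πd³) = 1.1176 × 550.17 = 614.85 MPa
τ_m = K_s·8F_mD/(πd³) = 1.0410 × 1264.9 = 1316.8 MPa
Goodman: 1/n_f = τ_a/S_se + τ_m/S_su = 614.85/364 + 1316.8/759 = 1.68914 + 1.73498 = 3.4241
n_f = 1/3.4241 = 0.292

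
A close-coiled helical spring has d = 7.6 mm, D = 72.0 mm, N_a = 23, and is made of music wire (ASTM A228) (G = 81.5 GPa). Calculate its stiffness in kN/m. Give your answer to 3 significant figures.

3.96 kN/m

k = Gd⁴/(8D³N_a) = (81.5×10³ × 7.6⁴) / (8 × 72.0³ × 23)
  = 2.71902e+08 / 6.86776e+07 = 3.9591 N/mm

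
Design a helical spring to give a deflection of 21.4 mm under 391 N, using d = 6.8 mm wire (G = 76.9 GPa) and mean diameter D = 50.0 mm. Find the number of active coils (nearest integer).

Required rate k = F/δ = 391/21.4 = 18.271 N/mm
N_a = Gd⁴/(8D³k) = (76.9×10³ × 6.8⁴)/(8 × 50.0³ × 18.271)
    = 1.64423e+08 / 1.8271e+07 = 8.999 → 9 coils

9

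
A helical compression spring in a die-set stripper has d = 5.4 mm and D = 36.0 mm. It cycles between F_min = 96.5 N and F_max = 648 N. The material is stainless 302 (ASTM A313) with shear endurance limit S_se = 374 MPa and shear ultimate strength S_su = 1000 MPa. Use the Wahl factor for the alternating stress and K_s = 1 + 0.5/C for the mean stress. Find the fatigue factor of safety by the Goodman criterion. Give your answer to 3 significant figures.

1.32

C = D/d = 36.0/5.4 = 6.6667; K_W = (4C−1)/(4C−4)+0.615/C = 1.2246; K_s = 1+0.5/C = 1.0750
F_a = (F_max−F_min)/2 = 275.75 N; F_m = (F_max+F_min)/2 = 372.25 N
τ_a = K_W·8F_aD/(πd³) = 1.2246 × 160.54 = 196.59 MPa
τ_m = K_s·8F_mD/(πd³) = 1.0750 × 216.72 = 232.97 MPa
Goodman: 1/n_f = τ_a/S_se + τ_m/S_su = 196.59/374 + 232.97/1000 = 0.52565 + 0.23297 = 0.75863
n_f = 1/0.75863 = 1.318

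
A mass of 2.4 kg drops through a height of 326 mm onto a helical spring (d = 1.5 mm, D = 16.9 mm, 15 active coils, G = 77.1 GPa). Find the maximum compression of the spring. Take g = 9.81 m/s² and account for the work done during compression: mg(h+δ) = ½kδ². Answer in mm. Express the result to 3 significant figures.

190 mm

k = Gd⁴/(8D³N_a) = (77.1×10³)(1.5⁴)/(8·16.9³·15) = 0.67387 N/mm
W = mg = 2.4 × 9.81 = 23.544 N
½kδ² − Wδ − Wh = 0 → δ = (W + √(W² + 2kWh))/k
δ = (23.544 + √(554.32 + 10344.4))/0.67387 = (23.544 + 104.4)/0.67387 = 189.86 mm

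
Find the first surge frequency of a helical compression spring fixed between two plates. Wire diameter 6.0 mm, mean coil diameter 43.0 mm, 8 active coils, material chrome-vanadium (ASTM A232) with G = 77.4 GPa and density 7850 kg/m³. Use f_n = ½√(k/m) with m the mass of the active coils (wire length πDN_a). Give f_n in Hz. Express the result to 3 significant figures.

k = Gd⁴/(8D³N_a) = (77.4×10³)(6.0⁴)/(8·43.0³·8) = 19.713 N/mm = 19713 N/m
Wire length L = πDN_a = π·43.0·8 = 1080.7 mm
m = ρ·(πd²/4)·L = 7850 × 28.274×10⁻⁶ m² × 1.0807 m = 0.23987 kg
f_n = ½√(k/m) = 0.5·√(19713/0.23987) = 0.5·√(82185) = 143.34 Hz

143 Hz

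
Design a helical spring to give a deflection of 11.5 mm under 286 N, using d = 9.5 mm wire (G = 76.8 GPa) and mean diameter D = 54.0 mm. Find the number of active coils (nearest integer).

Required rate k = F/δ = 286/11.5 = 24.87 N/mm
N_a = Gd⁴/(8D³k) = (76.8×10³ × 9.5⁴)/(8 × 54.0³ × 24.87)
    = 6.25541e+08 / 3.13285e+07 = 19.97 → 20 coils

20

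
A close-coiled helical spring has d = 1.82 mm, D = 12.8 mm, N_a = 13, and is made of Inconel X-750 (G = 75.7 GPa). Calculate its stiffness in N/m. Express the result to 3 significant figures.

3810 N/m

k = Gd⁴/(8D³N_a) = (75.7×10³ × 1.82⁴) / (8 × 12.8³ × 13)
  = 830580 / 218104 = 3.8082 N/mm = 3808.2 N/m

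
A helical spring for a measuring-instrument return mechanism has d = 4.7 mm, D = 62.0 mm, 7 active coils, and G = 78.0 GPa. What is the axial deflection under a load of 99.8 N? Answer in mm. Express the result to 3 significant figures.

k = Gd⁴/(8D³N_a) = (78.0×10³)(4.7⁴)/(8·62.0³·7) = 2.8518 N/mm
δ = F/k = 99.8 / 2.8518 = 34.995 mm

35.0 mm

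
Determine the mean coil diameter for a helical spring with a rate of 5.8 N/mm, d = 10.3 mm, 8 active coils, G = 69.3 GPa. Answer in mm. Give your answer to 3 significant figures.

D = (Gd⁴/(8N_a·k))^(1/3) = (69.3×10³·10.3⁴/(8·8·5.8))^(1/3)
  = (2.10123e+06)^(1/3) = 128.0830 mm

128 mm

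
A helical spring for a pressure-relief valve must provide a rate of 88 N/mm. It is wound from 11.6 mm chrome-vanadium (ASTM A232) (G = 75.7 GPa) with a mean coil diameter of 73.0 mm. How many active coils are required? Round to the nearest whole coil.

5

N_a = Gd⁴/(8D³k) = (75.7×10³ × 11.6⁴)/(8 × 73.0³ × 88)
    = 1.37065e+09 / 2.73868e+08 = 5.005 → 5 coils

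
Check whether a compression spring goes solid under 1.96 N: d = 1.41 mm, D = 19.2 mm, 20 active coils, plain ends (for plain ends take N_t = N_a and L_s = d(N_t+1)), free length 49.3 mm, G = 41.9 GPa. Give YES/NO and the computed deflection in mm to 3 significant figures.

k = Gd⁴/(8D³N_a) = (41.9×10³)(1.41⁴)/(8·19.2³·20) = 0.14624 N/mm
N_t = 20; L_s = 1.41·21 = 29.61 mm; δ_solid = L₀ − L_s = 49.3 − 29.61 = 19.69 mm
δ = F/k = 1.96/0.14624 = 13.403 mm
δ < δ_solid → spring does not go solid

NO, δ = 13.4 mm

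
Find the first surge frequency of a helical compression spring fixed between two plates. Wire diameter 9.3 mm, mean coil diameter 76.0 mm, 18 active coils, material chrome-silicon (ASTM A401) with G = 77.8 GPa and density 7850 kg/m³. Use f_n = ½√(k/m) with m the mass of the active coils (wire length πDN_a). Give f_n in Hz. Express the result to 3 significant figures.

31.7 Hz

k = Gd⁴/(8D³N_a) = (77.8×10³)(9.3⁴)/(8·76.0³·18) = 9.2068 N/mm = 9206.8 N/m
Wire length L = πDN_a = π·76.0·18 = 4297.7 mm
m = ρ·(πd²/4)·L = 7850 × 67.929×10⁻⁶ m² × 4.2977 m = 2.2917 kg
f_n = ½√(k/m) = 0.5·√(9206.8/2.2917) = 0.5·√(4017.4) = 31.692 Hz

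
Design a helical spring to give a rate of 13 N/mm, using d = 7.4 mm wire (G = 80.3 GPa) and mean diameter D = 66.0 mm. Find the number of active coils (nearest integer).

8

N_a = Gd⁴/(8D³k) = (80.3×10³ × 7.4⁴)/(8 × 66.0³ × 13)
    = 2.40792e+08 / 2.98996e+07 = 8.053 → 8 coils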